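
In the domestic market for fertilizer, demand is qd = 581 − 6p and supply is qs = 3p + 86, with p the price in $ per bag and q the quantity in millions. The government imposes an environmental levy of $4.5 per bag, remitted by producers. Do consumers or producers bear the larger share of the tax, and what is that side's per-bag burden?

Producers bear the larger share: $3 per bag.

Without the tax, 581 − 6p = 3p + 86 gives 9p = 495, so p* = $55 and q* = 251.
With the tax collected from producers, supply shifts: qs = 3(p − 4.5) + 86.
New equilibrium: consumers pay $56.5, producers receive $52, q = 242. (Wedge: pb − ps = 4.5.)
Per-bag burden: consumers $1.5, producers $3.
Producers take the larger share because supply is less price-elastic here (demand slope 6 vs supply slope 3).
The less price-elastic side of the market bears the larger share of a per-unit tax.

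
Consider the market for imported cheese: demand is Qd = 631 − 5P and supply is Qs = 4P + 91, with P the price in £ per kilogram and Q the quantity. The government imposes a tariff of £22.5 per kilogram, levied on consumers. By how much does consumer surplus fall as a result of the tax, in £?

Without the tax, 631 − 5P = 4P + 91 gives 9P = 540, so P* = £60 and Q* = 331.
With the tax collected from consumers, demand (in seller-price terms) shifts: Qd = 631 − 5(P + 22.5).
Solving gives Q = 281 with consumers paying £70 and sellers receiving £47.5 (the £22.5 wedge).
ΔCS is the trapezoid between Q = 281 and Q = 331 of height £10: ½ · (331 + 281) · 10 = £3060.

Consumer surplus falls by £3060.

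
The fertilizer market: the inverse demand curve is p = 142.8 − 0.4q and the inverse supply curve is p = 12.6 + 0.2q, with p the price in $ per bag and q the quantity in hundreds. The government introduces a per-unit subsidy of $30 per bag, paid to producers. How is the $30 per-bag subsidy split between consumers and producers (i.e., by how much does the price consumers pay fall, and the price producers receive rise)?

Inverting to q(p) form: qd = 357 − 2.5p; qs = 5p − 63.
Without the subsidy, 357 − 2.5p = 5p − 63 gives 7.5p = 420, so p* = $56 and q* = 217.
With a per-unit subsidy paid to producers, each receives p + 30 per unit sold, so supply becomes qs = 5(p + 30) − 63.
New equilibrium: consumers pay $36, producers receive $66, q = 267. (Wedge: pb − ps = −30.)
Gain to consumers: $20; to producers: $10. (They sum to $30.)

Consumers gain $20 per bag; producers gain $10 per bag.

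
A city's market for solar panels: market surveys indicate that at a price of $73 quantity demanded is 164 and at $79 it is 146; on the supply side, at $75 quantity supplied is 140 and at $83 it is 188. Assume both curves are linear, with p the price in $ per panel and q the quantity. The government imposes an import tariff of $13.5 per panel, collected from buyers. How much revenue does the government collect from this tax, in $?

Demand slope: (146 − 164)/(79 − 73) = -3, so qd = 383 − 3p.
Supply slope: (188 − 140)/(83 − 75) = 6, so qs = 6p − 310.
Without the tax, 383 − 3p = 6p − 310 gives 9p = 693, so p* = $77 and q* = 152.
With the tax collected from buyers, demand (in seller-price terms) shifts: qd = 383 − 3(p + 13.5).
New equilibrium: buyers pay $86, sellers receive $72.5, q = 125. (Wedge: pb − ps = 13.5.)
Revenue = t · Q = 13.5 · 125 = $1687.5.

Tax revenue = $1687.5.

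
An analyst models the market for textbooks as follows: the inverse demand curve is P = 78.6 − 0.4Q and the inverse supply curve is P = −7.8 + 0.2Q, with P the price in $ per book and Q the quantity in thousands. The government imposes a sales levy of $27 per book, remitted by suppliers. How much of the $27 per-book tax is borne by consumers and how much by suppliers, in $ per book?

Inverting to Q(P) form: Qd = 196.5 − 2.5P; Qs = 5P + 39.
Before the tax: set 196.5 − 2.5P = 5P + 39 → P* = $21, Q* = 144.
With the tax collected from suppliers, supply shifts: Qs = 5(P − 27) + 39.
New equilibrium: consumers pay $39, suppliers receive $12, Q = 99. (Wedge: Pb − Ps = 27.)
Burden on consumers: $18; on suppliers: $9. (They sum to $27.)

Consumers bear $18 per book; suppliers bear $9 per book.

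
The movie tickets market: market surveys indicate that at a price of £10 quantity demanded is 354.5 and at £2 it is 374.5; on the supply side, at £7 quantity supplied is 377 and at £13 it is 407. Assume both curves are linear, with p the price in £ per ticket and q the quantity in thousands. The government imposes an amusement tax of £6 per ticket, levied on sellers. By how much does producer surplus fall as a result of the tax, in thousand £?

Producer surplus falls by £724 thousand.

Demand slope: (374.5 − 354.5)/(2 − 10) = -2.5, so qd = 379.5 − 2.5p.
Supply slope: (407 − 377)/(13 − 7) = 5, so qs = 5p + 342.
Without the tax, 379.5 − 2.5p = 5p + 342 gives 7.5p = 37.5, so p* = £5 and q* = 367.
With the tax collected from sellers, supply shifts: qs = 5(p − 6) + 342.
New equilibrium: consumers pay £9, sellers receive £3, q = 357. (Wedge: pb − ps = 6.)
ΔPS is the trapezoid between Q = 357 and Q = 367 of height £2: ½ · (367 + 357) · 2 = £724.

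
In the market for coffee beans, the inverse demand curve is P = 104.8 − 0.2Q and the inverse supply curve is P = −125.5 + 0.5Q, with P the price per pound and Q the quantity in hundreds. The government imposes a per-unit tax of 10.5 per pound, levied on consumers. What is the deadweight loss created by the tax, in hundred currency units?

Deadweight loss = 78.75 hundred.

Rewrite in direct form: Qd = 524 − 5P and Qs = 2P + 251.
Before the tax: set 524 − 5P = 2P + 251 → P* = 39, Q* = 329.
With the tax collected from consumers, demand (in seller-price terms) shifts: Qd = 524 − 5(P + 10.5).
New equilibrium: consumers pay 42, producers receive 31.5, Q = 314. (Wedge: Pb − Ps = 10.5.)
Quantity falls by |ΔQ| = |329 − 314| = 15.
DWL = ½ · t · |ΔQ| = ½ · 10.5 · 15 = 78.75.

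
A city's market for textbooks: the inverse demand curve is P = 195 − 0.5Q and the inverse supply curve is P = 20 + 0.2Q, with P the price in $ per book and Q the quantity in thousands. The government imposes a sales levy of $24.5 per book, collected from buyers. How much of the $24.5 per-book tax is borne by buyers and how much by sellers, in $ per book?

Buyers bear $17.5 per book; sellers bear $7 per book.

Inverting to Q(P) form: Qd = 390 − 2P; Qs = 5P − 100.
Before the tax: set 390 − 2P = 5P − 100 → P* = $70, Q* = 250.
With the tax collected from buyers, demand (in seller-price terms) shifts: Qd = 390 − 2(P + 24.5).
New equilibrium: buyers pay $87.5, sellers receive $63, Q = 215. (Wedge: Pb − Ps = 24.5.)
Burden on buyers: $17.5; on sellers: $7. (They sum to $24.5.)
The less price-elastic side of the market bears the larger share of a per-unit tax.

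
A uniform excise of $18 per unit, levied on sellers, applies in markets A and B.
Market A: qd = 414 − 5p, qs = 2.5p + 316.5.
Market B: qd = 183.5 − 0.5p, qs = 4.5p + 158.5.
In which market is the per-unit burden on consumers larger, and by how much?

Market A: pre-tax p* = $13, q* = 349; post-tax q = 319; per-unit burden on consumers = $6.
Market B: pre-tax p* = $5, q* = 181; post-tax q = 172.9; per-unit burden on consumers = $16.2.
Difference: $6 vs $16.2 → market B is larger by $10.2.

Market B, by $10.2.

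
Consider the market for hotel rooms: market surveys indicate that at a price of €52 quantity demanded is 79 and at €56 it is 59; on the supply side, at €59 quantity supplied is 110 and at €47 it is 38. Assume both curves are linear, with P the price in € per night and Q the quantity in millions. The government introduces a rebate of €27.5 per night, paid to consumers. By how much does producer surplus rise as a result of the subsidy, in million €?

Demand slope: (59 − 79)/(56 − 52) = -5, so Qd = 339 − 5P.
Supply slope: (38 − 110)/(47 − 59) = 6, so Qs = 6P − 244.
Without the subsidy, 339 − 5P = 6P − 244 gives 11P = 583, so P* = €53 and Q* = 74.
With a per-unit subsidy paid to consumers, each effectively pays P − 27.5, so demand becomes Qd = 339 − 5(P − 27.5).
Solving gives Q = 149 with consumers paying €38 and suppliers receiving €65.5 (the €27.5 wedge).
ΔPS is the trapezoid between Q = 149 and Q = 74 of height €12.5: ½ · (74 + 149) · 12.5 = €1393.75.

Producer surplus rises by €1393.75 million.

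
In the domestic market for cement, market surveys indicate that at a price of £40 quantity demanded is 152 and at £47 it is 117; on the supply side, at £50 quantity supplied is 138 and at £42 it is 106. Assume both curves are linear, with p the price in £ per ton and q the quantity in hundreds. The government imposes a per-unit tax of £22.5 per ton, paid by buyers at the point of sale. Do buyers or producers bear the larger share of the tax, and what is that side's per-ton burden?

Producers bear the larger share: £12.5 per ton.

Demand slope: (117 − 152)/(47 − 40) = -5, so qd = 352 − 5p.
Supply slope: (106 − 138)/(42 − 50) = 4, so qs = 4p − 62.
Before the tax: set 352 − 5p = 4p − 62 → p* = £46, q* = 122.
With the tax collected from buyers, demand (in seller-price terms) shifts: qd = 352 − 5(p + 22.5).
Solving gives q = 72 with buyers paying £56 and producers receiving £33.5 (the £22.5 wedge).
Per-ton burden: buyers £10, producers £12.5.
Producers take the larger share because supply is less price-elastic here (demand slope 5 vs supply slope 4).
The less price-elastic side of the market bears the larger share of a per-unit tax.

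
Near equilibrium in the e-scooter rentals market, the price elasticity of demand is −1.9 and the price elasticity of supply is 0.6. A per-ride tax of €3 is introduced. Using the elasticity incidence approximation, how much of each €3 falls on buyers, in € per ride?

Buyers bear ≈ €0.72 per ride.

Incidence ratio: buyers' share ≈ εs / (εs + |εd|) = 0.6 / (0.6 + 1.9) = 0.24.
So buyers bear ≈ 0.24 × €3 = €0.72; suppliers bear €2.28.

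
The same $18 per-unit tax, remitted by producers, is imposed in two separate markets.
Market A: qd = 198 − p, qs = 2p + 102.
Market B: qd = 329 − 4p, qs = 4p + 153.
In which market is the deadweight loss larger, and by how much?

Market A: pre-tax p* = $32, q* = 166; post-tax q = 154; deadweight loss = $108.
Market B: pre-tax p* = $22, q* = 241; post-tax q = 205; deadweight loss = $324.
Difference: $108 vs $324 → market B is larger by $216.

Market B, by $216.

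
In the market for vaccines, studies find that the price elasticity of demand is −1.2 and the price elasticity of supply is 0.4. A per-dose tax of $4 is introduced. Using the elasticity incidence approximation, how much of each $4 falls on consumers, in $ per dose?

Consumers bear ≈ $1 per dose.

Incidence ratio: consumers' share ≈ εs / (εs + |εd|) = 0.4 / (0.4 + 1.2) = 0.25.
So consumers bear ≈ 0.25 × $4 = $1; sellers bear $3.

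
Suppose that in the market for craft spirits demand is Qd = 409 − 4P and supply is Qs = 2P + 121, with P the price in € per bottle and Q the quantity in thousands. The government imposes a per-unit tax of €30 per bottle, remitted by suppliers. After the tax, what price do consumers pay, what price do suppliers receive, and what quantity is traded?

Consumers pay €58; suppliers receive €28; quantity = 177.

Without the tax, 409 − 4P = 2P + 121 gives 6P = 288, so P* = €48 and Q* = 217.
With the tax collected from suppliers, supply shifts: Qs = 2(P − 30) + 121.
New equilibrium: consumers pay €58, suppliers receive €28, Q = 177. (Wedge: Pb − Ps = 30.)
The less price-elastic side of the market bears the larger share of a per-unit tax.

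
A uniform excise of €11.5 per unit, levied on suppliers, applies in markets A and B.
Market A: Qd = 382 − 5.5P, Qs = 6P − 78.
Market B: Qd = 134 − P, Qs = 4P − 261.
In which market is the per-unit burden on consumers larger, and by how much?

Market A: pre-tax P* = €40, Q* = 162; post-tax Q = 129; per-unit burden on consumers = €6.
Market B: pre-tax P* = €79, Q* = 55; post-tax Q = 45.8; per-unit burden on consumers = €9.2.
Difference: €6 vs €9.2 → market B is larger by €3.2.

Market B, by €3.2.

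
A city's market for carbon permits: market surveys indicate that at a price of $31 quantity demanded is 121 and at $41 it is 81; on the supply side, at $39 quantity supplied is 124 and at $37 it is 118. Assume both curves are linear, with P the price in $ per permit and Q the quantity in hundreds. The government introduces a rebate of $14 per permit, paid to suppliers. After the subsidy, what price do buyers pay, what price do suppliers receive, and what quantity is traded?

Buyers pay $28; suppliers receive $42; quantity = 133.

Demand slope: (81 − 121)/(41 − 31) = -4, so Qd = 245 − 4P.
Supply slope: (118 − 124)/(37 − 39) = 3, so Qs = 3P + 7.
Without the subsidy, 245 − 4P = 3P + 7 gives 7P = 238, so P* = $34 and Q* = 109.
With a per-unit subsidy paid to suppliers, each receives P + 14 per unit sold, so supply becomes Qs = 3(P + 14) + 7.
New equilibrium: buyers pay $28, suppliers receive $42, Q = 133. (Wedge: Pb − Ps = −14.)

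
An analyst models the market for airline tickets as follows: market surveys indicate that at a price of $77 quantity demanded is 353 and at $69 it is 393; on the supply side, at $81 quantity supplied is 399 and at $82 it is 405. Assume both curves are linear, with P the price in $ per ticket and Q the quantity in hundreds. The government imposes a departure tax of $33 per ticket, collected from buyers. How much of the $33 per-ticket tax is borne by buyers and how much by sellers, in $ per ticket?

Buyers bear $18 per ticket; sellers bear $15 per ticket.

Demand slope: (393 − 353)/(69 − 77) = -5, so Qd = 738 − 5P.
Supply slope: (405 − 399)/(82 − 81) = 6, so Qs = 6P − 87.
Without the tax, 738 − 5P = 6P − 87 gives 11P = 825, so P* = $75 and Q* = 363.
With the tax collected from buyers, demand (in seller-price terms) shifts: Qd = 738 − 5(P + 33).
Solving gives Q = 273 with buyers paying $93 and sellers receiving $60 (the $33 wedge).
Burden on buyers: $18; on sellers: $15. (They sum to $33.)
The less price-elastic side of the market bears the larger share of a per-unit tax.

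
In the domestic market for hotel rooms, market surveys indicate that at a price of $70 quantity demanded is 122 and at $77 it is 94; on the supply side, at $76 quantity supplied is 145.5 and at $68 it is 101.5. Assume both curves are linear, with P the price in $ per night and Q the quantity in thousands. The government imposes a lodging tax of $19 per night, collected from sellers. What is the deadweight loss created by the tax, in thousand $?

Deadweight loss = $418 thousand.

Demand slope: (94 − 122)/(77 − 70) = -4, so Qd = 402 − 4P.
Supply slope: (101.5 − 145.5)/(68 − 76) = 5.5, so Qs = 5.5P − 272.5.
Before the tax: set 402 − 4P = 5.5P − 272.5 → P* = $71, Q* = 118.
With the tax collected from sellers, supply shifts: Qs = 5.5(P − 19) − 272.5.
New equilibrium: buyers pay $82, sellers receive $63, Q = 74. (Wedge: Pb − Ps = 19.)
Quantity falls by |ΔQ| = |118 − 74| = 44.
DWL = ½ · t · |ΔQ| = ½ · 19 · 44 = $418.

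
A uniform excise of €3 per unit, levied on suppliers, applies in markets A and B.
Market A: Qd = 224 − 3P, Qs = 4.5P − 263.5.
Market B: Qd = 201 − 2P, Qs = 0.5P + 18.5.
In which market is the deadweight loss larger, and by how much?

Market A, by €6.3.

Market A: pre-tax P* = €65, Q* = 29; post-tax Q = 23.6; deadweight loss = €8.1.
Market B: pre-tax P* = €73, Q* = 55; post-tax Q = 53.8; deadweight loss = €1.8.
Difference: €8.1 vs €1.8 → market A is larger by €6.3.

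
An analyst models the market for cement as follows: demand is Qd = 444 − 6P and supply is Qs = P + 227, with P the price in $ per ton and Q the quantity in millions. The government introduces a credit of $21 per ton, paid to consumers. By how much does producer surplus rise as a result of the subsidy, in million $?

Producer surplus rises by $4806 million.

Before the subsidy: set 444 − 6P = P + 227 → P* = $31, Q* = 258.
With a per-unit subsidy paid to consumers, each effectively pays P − 21, so demand becomes Qd = 444 − 6(P − 21).
Solving gives Q = 276 with consumers paying $28 and suppliers receiving $49 (the $21 wedge).
ΔPS is the trapezoid between Q = 276 and Q = 258 of height $18: ½ · (258 + 276) · 18 = $4806.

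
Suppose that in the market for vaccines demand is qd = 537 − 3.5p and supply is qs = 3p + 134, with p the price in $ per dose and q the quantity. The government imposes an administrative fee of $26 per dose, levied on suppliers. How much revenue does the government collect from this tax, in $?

Tax revenue = $7228.

Without the tax, 537 − 3.5p = 3p + 134 gives 6.5p = 403, so p* = $62 and q* = 320.
With the tax collected from suppliers, supply shifts: qs = 3(p − 26) + 134.
Solving gives q = 278 with buyers paying $74 and suppliers receiving $48 (the $26 wedge).
Revenue = t · Q = 26 · 278 = $7228.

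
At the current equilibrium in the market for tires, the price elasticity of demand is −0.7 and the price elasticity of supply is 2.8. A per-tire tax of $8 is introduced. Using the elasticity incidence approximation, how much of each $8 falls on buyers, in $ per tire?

Incidence ratio: buyers' share ≈ εs / (εs + |εd|) = 2.8 / (2.8 + 0.7) = 0.8.
So buyers bear ≈ 0.8 × $8 = $6.4; sellers bear $1.6.

Buyers bear ≈ $6.4 per tire.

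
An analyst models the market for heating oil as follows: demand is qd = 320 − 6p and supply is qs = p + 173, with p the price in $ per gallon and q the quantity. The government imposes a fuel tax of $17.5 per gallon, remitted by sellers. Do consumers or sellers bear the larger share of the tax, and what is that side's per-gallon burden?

Without the tax, 320 − 6p = p + 173 gives 7p = 147, so p* = $21 and q* = 194.
With the tax collected from sellers, supply shifts: qs = (p − 17.5) + 173.
Solving gives q = 179 with consumers paying $23.5 and sellers receiving $6 (the $17.5 wedge).
Per-gallon burden: consumers $2.5, sellers $15.
Sellers take the larger share because supply is less price-elastic here (demand slope 6 vs supply slope 1).
The less price-elastic side of the market bears the larger share of a per-unit tax.

Sellers bear the larger share: $15 per gallon.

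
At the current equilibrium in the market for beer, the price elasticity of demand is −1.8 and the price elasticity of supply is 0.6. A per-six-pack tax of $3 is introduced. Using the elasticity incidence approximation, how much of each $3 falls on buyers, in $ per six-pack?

Buyers bear ≈ $0.75 per six-pack.

Incidence ratio: buyers' share ≈ εs / (εs + |εd|) = 0.6 / (0.6 + 1.8) = 0.25.
So buyers bear ≈ 0.25 × $3 = $0.75; producers bear $2.25.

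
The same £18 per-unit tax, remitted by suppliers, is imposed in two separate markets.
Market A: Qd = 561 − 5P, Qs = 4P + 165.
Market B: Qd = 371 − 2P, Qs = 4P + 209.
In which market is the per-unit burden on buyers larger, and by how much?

Market B, by £4.

Market A: pre-tax P* = £44, Q* = 341; post-tax Q = 301; per-unit burden on buyers = £8.
Market B: pre-tax P* = £27, Q* = 317; post-tax Q = 293; per-unit burden on buyers = £12.
Difference: £8 vs £12 → market B is larger by £4.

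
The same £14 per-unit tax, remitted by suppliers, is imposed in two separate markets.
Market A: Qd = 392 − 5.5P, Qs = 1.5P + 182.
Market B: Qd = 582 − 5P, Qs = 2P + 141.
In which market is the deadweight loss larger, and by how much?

Market B, by £24.5.

Market A: pre-tax P* = £30, Q* = 227; post-tax Q = 210.5; deadweight loss = £115.5.
Market B: pre-tax P* = £63, Q* = 267; post-tax Q = 247; deadweight loss = £140.
Difference: £115.5 vs £140 → market B is larger by £24.5.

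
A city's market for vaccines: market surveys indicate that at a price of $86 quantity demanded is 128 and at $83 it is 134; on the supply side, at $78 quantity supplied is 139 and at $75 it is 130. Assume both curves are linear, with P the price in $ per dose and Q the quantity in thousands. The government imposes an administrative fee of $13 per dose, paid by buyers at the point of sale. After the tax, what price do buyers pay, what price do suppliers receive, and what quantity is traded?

Demand slope: (134 − 128)/(83 − 86) = -2, so Qd = 300 − 2P.
Supply slope: (130 − 139)/(75 − 78) = 3, so Qs = 3P − 95.
Before the tax: set 300 − 2P = 3P − 95 → P* = $79, Q* = 142.
With the tax collected from buyers, demand (in seller-price terms) shifts: Qd = 300 − 2(P + 13).
Solving gives Q = 126.4 with buyers paying $86.8 and suppliers receiving $73.8 (the $13 wedge).

Buyers pay $86.8; suppliers receive $73.8; quantity = 126.4.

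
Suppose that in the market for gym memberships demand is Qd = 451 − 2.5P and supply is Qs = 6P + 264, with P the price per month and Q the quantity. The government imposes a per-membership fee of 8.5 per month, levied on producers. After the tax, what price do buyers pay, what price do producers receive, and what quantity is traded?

Before the tax: set 451 − 2.5P = 6P + 264 → P* = 22, Q* = 396.
With the tax collected from producers, supply shifts: Qs = 6(P − 8.5) + 264.
Solving gives Q = 381 with buyers paying 28 and producers receiving 19.5 (the 8.5 wedge).
The less price-elastic side of the market bears the larger share of a per-unit tax.

Buyers pay 28; producers receive 19.5; quantity = 381.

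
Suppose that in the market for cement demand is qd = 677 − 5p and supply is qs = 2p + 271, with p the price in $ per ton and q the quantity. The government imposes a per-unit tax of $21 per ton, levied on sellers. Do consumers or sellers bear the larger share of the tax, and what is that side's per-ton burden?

Before the tax: set 677 − 5p = 2p + 271 → p* = $58, q* = 387.
With the tax collected from sellers, supply shifts: qs = 2(p − 21) + 271.
Solving gives q = 357 with consumers paying $64 and sellers receiving $43 (the $21 wedge).
Per-ton burden: consumers $6, sellers $15.
Sellers take the larger share because supply is less price-elastic here (demand slope 5 vs supply slope 2).

Sellers bear the larger share: $15 per ton.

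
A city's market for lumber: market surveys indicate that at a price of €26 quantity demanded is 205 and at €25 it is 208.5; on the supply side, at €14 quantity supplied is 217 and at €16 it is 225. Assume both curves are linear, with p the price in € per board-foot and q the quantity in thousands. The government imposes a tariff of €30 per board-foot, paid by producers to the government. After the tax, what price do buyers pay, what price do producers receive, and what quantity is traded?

Demand slope: (208.5 − 205)/(25 − 26) = -3.5, so qd = 296 − 3.5p.
Supply slope: (225 − 217)/(16 − 14) = 4, so qs = 4p + 161.
Without the tax, 296 − 3.5p = 4p + 161 gives 7.5p = 135, so p* = €18 and q* = 233.
With the tax collected from producers, supply shifts: qs = 4(p − 30) + 161.
Solving gives q = 177 with buyers paying €34 and producers receiving €4 (the €30 wedge).
The less price-elastic side of the market bears the larger share of a per-unit tax.

Buyers pay €34; producers receive €4; quantity = 177.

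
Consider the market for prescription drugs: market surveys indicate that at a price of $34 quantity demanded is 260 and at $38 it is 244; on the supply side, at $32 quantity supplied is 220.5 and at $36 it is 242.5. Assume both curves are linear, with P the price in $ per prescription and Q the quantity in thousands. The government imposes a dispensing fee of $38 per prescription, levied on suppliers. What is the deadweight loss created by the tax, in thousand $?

Deadweight loss = $1672 thousand.

Demand slope: (244 − 260)/(38 − 34) = -4, so Qd = 396 − 4P.
Supply slope: (242.5 − 220.5)/(36 − 32) = 5.5, so Qs = 5.5P + 44.5.
Before the tax: set 396 − 4P = 5.5P + 44.5 → P* = $37, Q* = 248.
With the tax collected from suppliers, supply shifts: Qs = 5.5(P − 38) + 44.5.
New equilibrium: buyers pay $59, suppliers receive $21, Q = 160. (Wedge: Pb − Ps = 38.)
Quantity falls by |ΔQ| = |248 − 160| = 88.
DWL = ½ · t · |ΔQ| = ½ · 38 · 88 = $1672.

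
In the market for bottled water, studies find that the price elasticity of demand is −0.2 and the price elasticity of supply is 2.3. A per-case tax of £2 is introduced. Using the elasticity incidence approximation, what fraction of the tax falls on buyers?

Buyers' share ≈ 0.92.

Incidence ratio: buyers' share ≈ εs / (εs + |εd|) = 2.3 / (2.3 + 0.2) = 0.92.
Supply is the more elastic side, so buyers bear the larger share.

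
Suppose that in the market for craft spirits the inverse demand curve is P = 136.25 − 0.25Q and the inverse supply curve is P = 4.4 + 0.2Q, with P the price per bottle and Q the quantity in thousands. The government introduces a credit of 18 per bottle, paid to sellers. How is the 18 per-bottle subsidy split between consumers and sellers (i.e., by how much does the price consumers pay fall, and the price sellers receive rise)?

Consumers gain 10 per bottle; sellers gain 8 per bottle.

Inverting to Q(P) form: Qd = 545 − 4P; Qs = 5P − 22.
Without the subsidy, 545 − 4P = 5P − 22 gives 9P = 567, so P* = 63 and Q* = 293.
With a per-unit subsidy paid to sellers, each receives P + 18 per unit sold, so supply becomes Qs = 5(P + 18) − 22.
Solving gives Q = 333 with consumers paying 53 and sellers receiving 71 (the 18 wedge).
Gain to consumers: 10; to sellers: 8. (They sum to 18.)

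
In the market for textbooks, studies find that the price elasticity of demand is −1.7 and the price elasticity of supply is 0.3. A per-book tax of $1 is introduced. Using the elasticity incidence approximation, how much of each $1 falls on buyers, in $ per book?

Buyers bear ≈ $0.15 per book.

Incidence ratio: buyers' share ≈ εs / (εs + |εd|) = 0.3 / (0.3 + 1.7) = 0.15.
So buyers bear ≈ 0.15 × $1 = $0.15; producers bear $0.85.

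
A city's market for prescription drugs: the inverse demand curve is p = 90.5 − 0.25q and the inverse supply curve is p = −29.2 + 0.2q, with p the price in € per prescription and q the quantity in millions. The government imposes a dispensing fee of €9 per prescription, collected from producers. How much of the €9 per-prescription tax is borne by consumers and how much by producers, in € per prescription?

Consumers bear €5 per prescription; producers bear €4 per prescription.

Rewrite in direct form: qd = 362 − 4p and qs = 5p + 146.
Without the tax, 362 − 4p = 5p + 146 gives 9p = 216, so p* = €24 and q* = 266.
With the tax collected from producers, supply shifts: qs = 5(p − 9) + 146.
New equilibrium: consumers pay €29, producers receive €20, q = 246. (Wedge: pb − ps = 9.)
Burden on consumers: €5; on producers: €4. (They sum to €9.)
The less price-elastic side of the market bears the larger share of a per-unit tax.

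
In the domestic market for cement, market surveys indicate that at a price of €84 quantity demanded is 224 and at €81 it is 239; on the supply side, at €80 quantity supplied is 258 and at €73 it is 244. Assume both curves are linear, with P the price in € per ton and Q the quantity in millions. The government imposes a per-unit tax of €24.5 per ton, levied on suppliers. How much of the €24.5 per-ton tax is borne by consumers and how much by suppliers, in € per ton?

Demand slope: (239 − 224)/(81 − 84) = -5, so Qd = 644 − 5P.
Supply slope: (244 − 258)/(73 − 80) = 2, so Qs = 2P + 98.
Before the tax: set 644 − 5P = 2P + 98 → P* = €78, Q* = 254.
With the tax collected from suppliers, supply shifts: Qs = 2(P − 24.5) + 98.
Solving gives Q = 219 with consumers paying €85 and suppliers receiving €60.5 (the €24.5 wedge).
Burden on consumers: €7; on suppliers: €17.5. (They sum to €24.5.)
The less price-elastic side of the market bears the larger share of a per-unit tax.

Consumers bear €7 per ton; suppliers bear €17.5 per ton.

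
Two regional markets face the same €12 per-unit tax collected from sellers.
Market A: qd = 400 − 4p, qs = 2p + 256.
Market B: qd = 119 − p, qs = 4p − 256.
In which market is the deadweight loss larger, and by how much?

Market A: pre-tax p* = €24, q* = 304; post-tax q = 288; deadweight loss = €96.
Market B: pre-tax p* = €75, q* = 44; post-tax q = 34.4; deadweight loss = €57.6.
Difference: €96 vs €57.6 → market A is larger by €38.4.

Market A, by €38.4.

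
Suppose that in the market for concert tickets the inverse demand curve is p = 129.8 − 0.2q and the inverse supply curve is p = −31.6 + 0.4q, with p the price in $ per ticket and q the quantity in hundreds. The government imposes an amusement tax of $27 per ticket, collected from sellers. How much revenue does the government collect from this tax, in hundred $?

Tax revenue = $6048 hundred.

Inverting to q(p) form: qd = 649 − 5p; qs = 2.5p + 79.
Without the tax, 649 − 5p = 2.5p + 79 gives 7.5p = 570, so p* = $76 and q* = 269.
With the tax collected from sellers, supply shifts: qs = 2.5(p − 27) + 79.
New equilibrium: consumers pay $85, sellers receive $58, q = 224. (Wedge: pb − ps = 27.)
Revenue = t · Q = 27 · 224 = $6048.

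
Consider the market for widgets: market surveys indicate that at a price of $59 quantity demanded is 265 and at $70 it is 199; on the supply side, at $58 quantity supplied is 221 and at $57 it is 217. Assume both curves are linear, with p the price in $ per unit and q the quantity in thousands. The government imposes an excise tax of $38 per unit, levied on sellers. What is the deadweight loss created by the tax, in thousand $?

Demand slope: (199 − 265)/(70 − 59) = -6, so qd = 619 − 6p.
Supply slope: (217 − 221)/(57 − 58) = 4, so qs = 4p − 11.
Before the tax: set 619 − 6p = 4p − 11 → p* = $63, q* = 241.
With the tax collected from sellers, supply shifts: qs = 4(p − 38) − 11.
New equilibrium: buyers pay $78.2, sellers receive $40.2, q = 149.8. (Wedge: pb − ps = 38.)
Quantity falls by |ΔQ| = |241 − 149.8| = 91.2.
DWL = ½ · t · |ΔQ| = ½ · 38 · 91.2 = $1732.8.

Deadweight loss = $1732.8 thousand.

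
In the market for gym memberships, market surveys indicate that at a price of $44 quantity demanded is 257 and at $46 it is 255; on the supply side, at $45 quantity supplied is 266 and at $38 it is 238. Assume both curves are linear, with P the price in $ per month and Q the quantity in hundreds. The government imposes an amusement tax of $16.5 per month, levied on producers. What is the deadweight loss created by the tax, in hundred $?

Deadweight loss = $108.9 hundred.

Demand slope: (255 − 257)/(46 − 44) = -1, so Qd = 301 − P.
Supply slope: (238 − 266)/(38 − 45) = 4, so Qs = 4P + 86.
Without the tax, 301 − P = 4P + 86 gives 5P = 215, so P* = $43 and Q* = 258.
With the tax collected from producers, supply shifts: Qs = 4(P − 16.5) + 86.
New equilibrium: consumers pay $56.2, producers receive $39.7, Q = 244.8. (Wedge: Pb − Ps = 16.5.)
Quantity falls by |ΔQ| = |258 − 244.8| = 13.2.
DWL = ½ · t · |ΔQ| = ½ · 16.5 · 13.2 = $108.9.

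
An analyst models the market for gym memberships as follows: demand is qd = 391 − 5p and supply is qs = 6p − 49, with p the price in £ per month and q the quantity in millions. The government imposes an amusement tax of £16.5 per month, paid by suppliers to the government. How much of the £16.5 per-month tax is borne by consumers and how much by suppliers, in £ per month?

Without the tax, 391 − 5p = 6p − 49 gives 11p = 440, so p* = £40 and q* = 191.
With the tax collected from suppliers, supply shifts: qs = 6(p − 16.5) − 49.
Solving gives q = 146 with consumers paying £49 and suppliers receiving £32.5 (the £16.5 wedge).
Burden on consumers: £9; on suppliers: £7.5. (They sum to £16.5.)
The less price-elastic side of the market bears the larger share of a per-unit tax.

Consumers bear £9 per month; suppliers bear £7.5 per month.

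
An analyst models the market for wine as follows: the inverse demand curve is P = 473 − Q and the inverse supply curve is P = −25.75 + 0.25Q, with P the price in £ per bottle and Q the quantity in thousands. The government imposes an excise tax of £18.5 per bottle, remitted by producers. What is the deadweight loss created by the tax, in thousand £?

Deadweight loss = £136.9 thousand.

Inverting to Q(P) form: Qd = 473 − P; Qs = 4P + 103.
Without the tax, 473 − P = 4P + 103 gives 5P = 370, so P* = £74 and Q* = 399.
With the tax collected from producers, supply shifts: Qs = 4(P − 18.5) + 103.
New equilibrium: buyers pay £88.8, producers receive £70.3, Q = 384.2. (Wedge: Pb − Ps = 18.5.)
Quantity falls by |ΔQ| = |399 − 384.2| = 14.8.
DWL = ½ · t · |ΔQ| = ½ · 18.5 · 14.8 = £136.9.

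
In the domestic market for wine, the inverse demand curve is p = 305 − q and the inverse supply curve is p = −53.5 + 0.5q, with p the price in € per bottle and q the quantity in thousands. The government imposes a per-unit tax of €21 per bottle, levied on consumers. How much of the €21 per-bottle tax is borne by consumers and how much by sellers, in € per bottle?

Consumers bear €14 per bottle; sellers bear €7 per bottle.

Inverting to q(p) form: qd = 305 − p; qs = 2p + 107.
Without the tax, 305 − p = 2p + 107 gives 3p = 198, so p* = €66 and q* = 239.
With the tax collected from consumers, demand (in seller-price terms) shifts: qd = 305 − (p + 21).
New equilibrium: consumers pay €80, sellers receive €59, q = 225. (Wedge: pb − ps = 21.)
Burden on consumers: €14; on sellers: €7. (They sum to €21.)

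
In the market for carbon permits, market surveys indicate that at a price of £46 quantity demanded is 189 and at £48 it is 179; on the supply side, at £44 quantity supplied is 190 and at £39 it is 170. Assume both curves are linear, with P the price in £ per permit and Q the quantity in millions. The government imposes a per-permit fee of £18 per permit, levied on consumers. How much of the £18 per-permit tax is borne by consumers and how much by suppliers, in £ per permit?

Demand slope: (179 − 189)/(48 − 46) = -5, so Qd = 419 − 5P.
Supply slope: (170 − 190)/(39 − 44) = 4, so Qs = 4P + 14.
Without the tax, 419 − 5P = 4P + 14 gives 9P = 405, so P* = £45 and Q* = 194.
With the tax collected from consumers, demand (in seller-price terms) shifts: Qd = 419 − 5(P + 18).
Solving gives Q = 154 with consumers paying £53 and suppliers receiving £35 (the £18 wedge).
Burden on consumers: £8; on suppliers: £10. (They sum to £18.)
The less price-elastic side of the market bears the larger share of a per-unit tax.

Consumers bear £8 per permit; suppliers bear £10 per permit.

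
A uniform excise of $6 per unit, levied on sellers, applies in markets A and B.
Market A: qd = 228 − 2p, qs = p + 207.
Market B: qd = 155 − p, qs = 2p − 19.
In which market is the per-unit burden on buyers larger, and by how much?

Market A: pre-tax p* = $7, q* = 214; post-tax q = 210; per-unit burden on buyers = $2.
Market B: pre-tax p* = $58, q* = 97; post-tax q = 93; per-unit burden on buyers = $4.
Difference: $2 vs $4 → market B is larger by $2.

Market B, by $2.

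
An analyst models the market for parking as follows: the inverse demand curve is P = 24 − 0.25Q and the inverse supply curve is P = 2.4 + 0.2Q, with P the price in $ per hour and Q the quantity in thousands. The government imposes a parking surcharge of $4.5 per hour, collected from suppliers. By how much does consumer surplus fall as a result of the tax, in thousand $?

Consumer surplus falls by $107.5 thousand.

Inverting to Q(P) form: Qd = 96 − 4P; Qs = 5P − 12.
Without the tax, 96 − 4P = 5P − 12 gives 9P = 108, so P* = $12 and Q* = 48.
With the tax collected from suppliers, supply shifts: Qs = 5(P − 4.5) − 12.
New equilibrium: consumers pay $14.5, suppliers receive $10, Q = 38. (Wedge: Pb − Ps = 4.5.)
ΔCS is the trapezoid between Q = 38 and Q = 48 of height $2.5: ½ · (48 + 38) · 2.5 = $107.5.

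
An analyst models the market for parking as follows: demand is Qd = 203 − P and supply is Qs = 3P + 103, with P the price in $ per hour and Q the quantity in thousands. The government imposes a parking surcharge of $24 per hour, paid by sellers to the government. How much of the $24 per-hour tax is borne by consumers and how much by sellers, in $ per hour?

Consumers bear $18 per hour; sellers bear $6 per hour.

Without the tax, 203 − P = 3P + 103 gives 4P = 100, so P* = $25 and Q* = 178.
With the tax collected from sellers, supply shifts: Qs = 3(P − 24) + 103.
New equilibrium: consumers pay $43, sellers receive $19, Q = 160. (Wedge: Pb − Ps = 24.)
Burden on consumers: $18; on sellers: $6. (They sum to $24.)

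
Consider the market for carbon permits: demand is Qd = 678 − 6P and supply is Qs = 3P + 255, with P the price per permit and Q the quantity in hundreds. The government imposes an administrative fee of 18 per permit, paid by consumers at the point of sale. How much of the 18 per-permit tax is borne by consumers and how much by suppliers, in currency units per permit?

Consumers bear 6 per permit; suppliers bear 12 per permit.

Without the tax, 678 − 6P = 3P + 255 gives 9P = 423, so P* = 47 and Q* = 396.
With the tax collected from consumers, demand (in seller-price terms) shifts: Qd = 678 − 6(P + 18).
New equilibrium: consumers pay 53, suppliers receive 35, Q = 360. (Wedge: Pb − Ps = 18.)
Burden on consumers: 6; on suppliers: 12. (They sum to 18.)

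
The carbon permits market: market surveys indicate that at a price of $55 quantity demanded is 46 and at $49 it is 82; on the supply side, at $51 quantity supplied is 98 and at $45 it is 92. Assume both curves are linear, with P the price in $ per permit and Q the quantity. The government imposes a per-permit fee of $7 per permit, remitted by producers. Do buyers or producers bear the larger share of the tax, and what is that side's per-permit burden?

Producers bear the larger share: $6 per permit.

Demand slope: (82 − 46)/(49 − 55) = -6, so Qd = 376 − 6P.
Supply slope: (92 − 98)/(45 − 51) = 1, so Qs = P + 47.
Without the tax, 376 − 6P = P + 47 gives 7P = 329, so P* = $47 and Q* = 94.
With the tax collected from producers, supply shifts: Qs = (P − 7) + 47.
Solving gives Q = 88 with buyers paying $48 and producers receiving $41 (the $7 wedge).
Per-permit burden: buyers $1, producers $6.
Producers take the larger share because supply is less price-elastic here (demand slope 6 vs supply slope 1).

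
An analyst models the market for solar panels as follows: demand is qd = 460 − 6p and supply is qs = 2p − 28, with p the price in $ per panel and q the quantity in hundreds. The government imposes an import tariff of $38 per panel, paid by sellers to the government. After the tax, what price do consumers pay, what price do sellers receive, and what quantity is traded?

Consumers pay $70.5; sellers receive $32.5; quantity = 37.

Without the tax, 460 − 6p = 2p − 28 gives 8p = 488, so p* = $61 and q* = 94.
With the tax collected from sellers, supply shifts: qs = 2(p − 38) − 28.
New equilibrium: consumers pay $70.5, sellers receive $32.5, q = 37. (Wedge: pb − ps = 38.)
The less price-elastic side of the market bears the larger share of a per-unit tax.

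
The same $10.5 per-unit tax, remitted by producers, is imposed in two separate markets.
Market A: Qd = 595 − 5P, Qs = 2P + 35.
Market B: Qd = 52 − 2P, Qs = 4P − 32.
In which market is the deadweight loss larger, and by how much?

Market A: pre-tax P* = $80, Q* = 195; post-tax Q = 180; deadweight loss = $78.75.
Market B: pre-tax P* = $14, Q* = 24; post-tax Q = 10; deadweight loss = $73.5.
Difference: $78.75 vs $73.5 → market A is larger by $5.25.

Market A, by $5.25.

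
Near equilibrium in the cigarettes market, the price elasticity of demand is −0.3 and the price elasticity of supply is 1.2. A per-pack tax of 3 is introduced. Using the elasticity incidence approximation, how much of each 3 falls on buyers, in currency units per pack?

Buyers bear ≈ 2.4 per pack.

Incidence ratio: buyers' share ≈ εs / (εs + |εd|) = 1.2 / (1.2 + 0.3) = 0.8.
So buyers bear ≈ 0.8 × 3 = 2.4; suppliers bear 0.6.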